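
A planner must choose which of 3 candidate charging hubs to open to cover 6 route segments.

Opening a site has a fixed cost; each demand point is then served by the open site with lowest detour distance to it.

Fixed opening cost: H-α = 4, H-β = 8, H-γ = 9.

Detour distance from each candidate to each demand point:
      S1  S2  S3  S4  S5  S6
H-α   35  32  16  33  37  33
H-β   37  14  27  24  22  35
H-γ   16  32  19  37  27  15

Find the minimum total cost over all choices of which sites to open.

Open {H-β, H-γ}: assign each demand point to its cheapest open site.
  S1→H-γ 16, S2→H-β 14, S3→H-γ 19, S4→H-β 24, S5→H-β 22, S6→H-γ 15
  detour distance 110, fixed 17 → total 127.
Compare {H-α, H-β, H-γ}: detour distance 107 + fixed 21 = 128.
Compare {H-α, H-γ}: detour distance 139 + fixed 13 = 152.
Compare {H-γ}: detour distance 146 + fixed 9 = 155.
All other subsets cost ≥ 128. Minimum total cost: 127.

127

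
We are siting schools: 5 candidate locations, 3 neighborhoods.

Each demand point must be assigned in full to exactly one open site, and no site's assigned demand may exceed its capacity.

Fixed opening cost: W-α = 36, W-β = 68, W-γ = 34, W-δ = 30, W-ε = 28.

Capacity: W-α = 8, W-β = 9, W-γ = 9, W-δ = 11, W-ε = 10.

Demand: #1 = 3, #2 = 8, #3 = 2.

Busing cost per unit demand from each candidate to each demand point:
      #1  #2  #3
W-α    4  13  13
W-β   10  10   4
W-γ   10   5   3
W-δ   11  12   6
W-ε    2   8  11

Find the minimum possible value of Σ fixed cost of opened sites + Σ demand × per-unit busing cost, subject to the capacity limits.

130

Open {W-γ, W-ε}; cheapest assignment that respects the capacities:
  W-γ (cap 9, load 8): #2 — cost 8×5 = 40
  W-ε (cap 10, load 5): #1, #3 — cost 3×2 + 2×11 = 28
  Shipping 68, fixed 62 → total 130.
  Any other capacity-feasible assignment to {W-γ, W-ε} ships for at least 68.
Compare {W-α, W-γ}: its best feasible assignment gives total 148.
Compare {W-γ, W-δ}: its best feasible assignment gives total 149.
Every other set of open sites that can feasibly serve all demand totals ≥ 148 even under its best assignment. Minimum: 130.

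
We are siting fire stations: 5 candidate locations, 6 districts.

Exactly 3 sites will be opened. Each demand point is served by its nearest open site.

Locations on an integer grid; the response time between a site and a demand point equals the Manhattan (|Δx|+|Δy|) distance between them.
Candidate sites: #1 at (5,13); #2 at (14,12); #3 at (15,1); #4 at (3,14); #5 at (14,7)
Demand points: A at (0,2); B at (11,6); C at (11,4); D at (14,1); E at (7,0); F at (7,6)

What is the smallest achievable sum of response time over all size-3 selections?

Open {#3, #4, #5}.
  A→#4 15, B→#5 4, C→#5 6, D→#3 1, E→#3 9, F→#5 8  ⇒ total 43.
Compare {#1, #3, #5}: total 44.
Compare {#2, #3, #5}: total 44.
No size-3 selection does better; minimum is 43.

43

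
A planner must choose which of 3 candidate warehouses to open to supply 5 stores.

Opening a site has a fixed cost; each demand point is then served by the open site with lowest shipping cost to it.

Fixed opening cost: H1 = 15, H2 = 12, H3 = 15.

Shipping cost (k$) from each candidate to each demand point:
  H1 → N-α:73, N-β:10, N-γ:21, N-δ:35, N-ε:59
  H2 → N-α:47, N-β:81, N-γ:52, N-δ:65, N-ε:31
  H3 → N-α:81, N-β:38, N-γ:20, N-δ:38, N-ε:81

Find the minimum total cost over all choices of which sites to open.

Open {H1, H2}: assign each demand point to its cheapest open site.
  N-α→H2 47, N-β→H1 10, N-γ→H1 21, N-δ→H1 35, N-ε→H2 31
  shipping cost 144, fixed 27 → total 171.
Compare {H1, H2, H3}: shipping cost 143 + fixed 42 = 185.
Compare {H2, H3}: shipping cost 174 + fixed 27 = 201.
Compare {H1}: shipping cost 198 + fixed 15 = 213.
All other subsets cost ≥ 185. Minimum total cost: 171.

171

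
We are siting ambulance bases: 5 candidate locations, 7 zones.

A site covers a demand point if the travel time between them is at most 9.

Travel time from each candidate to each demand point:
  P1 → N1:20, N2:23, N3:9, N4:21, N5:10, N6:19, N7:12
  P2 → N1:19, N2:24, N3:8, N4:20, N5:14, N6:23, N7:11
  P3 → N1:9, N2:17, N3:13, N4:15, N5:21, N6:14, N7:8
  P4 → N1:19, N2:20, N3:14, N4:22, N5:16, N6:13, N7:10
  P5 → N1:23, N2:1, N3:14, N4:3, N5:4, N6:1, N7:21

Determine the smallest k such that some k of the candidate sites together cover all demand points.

3

Coverage sets (demand points within 9 of each site):
  P1: {N3}
  P2: {N3}
  P3: {N1, N7}
  P4: {}
  P5: {N2, N4, N5, N6}
No 2 sites suffice: every size-2 union leaves at least one demand point uncovered.
But {P1, P3, P5} covers everything, so the minimum is 3.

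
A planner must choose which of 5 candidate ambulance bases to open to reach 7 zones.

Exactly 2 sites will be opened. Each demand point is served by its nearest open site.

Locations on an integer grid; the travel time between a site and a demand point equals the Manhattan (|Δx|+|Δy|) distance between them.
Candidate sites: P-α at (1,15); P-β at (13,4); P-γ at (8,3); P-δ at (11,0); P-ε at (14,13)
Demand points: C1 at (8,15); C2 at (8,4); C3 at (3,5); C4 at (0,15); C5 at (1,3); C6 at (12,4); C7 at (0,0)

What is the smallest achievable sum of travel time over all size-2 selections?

Open {P-α, P-γ}.
  C1→P-α 7, C2→P-γ 1, C3→P-γ 7, C4→P-α 1, C5→P-γ 7, C6→P-γ 5, C7→P-γ 11  ⇒ total 39.
Compare {P-α, P-β}: total 53.
Compare {P-α, P-δ}: total 55.
No size-2 selection does better; minimum is 39.

39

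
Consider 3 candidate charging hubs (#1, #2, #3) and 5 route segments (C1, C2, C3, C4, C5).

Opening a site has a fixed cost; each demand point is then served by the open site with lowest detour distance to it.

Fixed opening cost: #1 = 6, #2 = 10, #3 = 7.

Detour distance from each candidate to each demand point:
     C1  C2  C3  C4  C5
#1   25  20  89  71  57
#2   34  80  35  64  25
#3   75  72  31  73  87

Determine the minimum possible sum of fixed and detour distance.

185

Open {#1, #2}: assign each demand point to its cheapest open site.
  C1→#1 25, C2→#1 20, C3→#2 35, C4→#2 64, C5→#2 25
  detour distance 169, fixed 16 → total 185.
Compare {#1, #2, #3}: detour distance 165 + fixed 23 = 188.
Compare {#1, #3}: detour distance 204 + fixed 13 = 217.
Compare {#2, #3}: detour distance 226 + fixed 17 = 243.
All other subsets cost ≥ 188. Minimum total cost: 185.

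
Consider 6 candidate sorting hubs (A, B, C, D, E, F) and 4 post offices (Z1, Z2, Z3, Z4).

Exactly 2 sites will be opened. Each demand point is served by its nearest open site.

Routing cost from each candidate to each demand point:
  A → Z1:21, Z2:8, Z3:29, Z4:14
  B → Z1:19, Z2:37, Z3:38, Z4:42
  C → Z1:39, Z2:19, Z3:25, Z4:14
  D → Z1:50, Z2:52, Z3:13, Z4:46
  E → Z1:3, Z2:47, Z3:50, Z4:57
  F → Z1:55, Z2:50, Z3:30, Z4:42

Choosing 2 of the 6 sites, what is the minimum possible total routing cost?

54

Open {A, E}.
  Z1→E 3, Z2→A 8, Z3→A 29, Z4→A 14  ⇒ total 54.
Compare {A, D}: total 56.
Compare {C, E}: total 61.
No size-2 selection does better; minimum is 54.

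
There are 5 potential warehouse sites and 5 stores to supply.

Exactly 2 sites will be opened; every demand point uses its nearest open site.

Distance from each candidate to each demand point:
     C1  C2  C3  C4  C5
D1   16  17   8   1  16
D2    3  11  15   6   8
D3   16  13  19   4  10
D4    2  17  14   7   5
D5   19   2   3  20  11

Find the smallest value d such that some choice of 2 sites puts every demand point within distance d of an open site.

7

Open {D4, D5}.
  Farthest demand point is C4 at distance 7 (to D4); all others are ≤ 7.
With {D2, D5} the worst case is 8.
With {D1, D2} the worst case is 11.
No size-2 selection achieves below 7.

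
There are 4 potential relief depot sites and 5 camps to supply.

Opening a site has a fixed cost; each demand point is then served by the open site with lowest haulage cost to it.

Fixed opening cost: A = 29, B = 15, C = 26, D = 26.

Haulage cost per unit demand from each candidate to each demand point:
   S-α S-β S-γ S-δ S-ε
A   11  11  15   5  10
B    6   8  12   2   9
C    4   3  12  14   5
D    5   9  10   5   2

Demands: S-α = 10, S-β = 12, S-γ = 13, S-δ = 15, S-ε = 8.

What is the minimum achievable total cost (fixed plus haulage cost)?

319

Open {B, C, D}: assign each demand point to its cheapest open site.
  S-α→C 10×4=40, S-β→C 12×3=36, S-γ→D 13×10=130, S-δ→B 15×2=30, S-ε→D 8×2=16
  haulage cost 252, fixed 67 → total 319.
Compare {B, C}: haulage cost 302 + fixed 41 = 343.
Compare {A, B, C, D}: haulage cost 252 + fixed 96 = 348.
Compare {C, D}: haulage cost 297 + fixed 52 = 349.
All other subsets cost ≥ 343. Minimum total cost: 319.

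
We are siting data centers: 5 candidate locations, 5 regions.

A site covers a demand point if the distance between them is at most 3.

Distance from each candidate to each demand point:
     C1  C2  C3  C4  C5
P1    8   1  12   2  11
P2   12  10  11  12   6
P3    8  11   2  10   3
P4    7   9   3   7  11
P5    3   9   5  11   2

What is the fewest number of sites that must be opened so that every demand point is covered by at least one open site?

3

Coverage sets (demand points within 3 of each site):
  P1: {C2, C4}
  P2: {}
  P3: {C3, C5}
  P4: {C3}
  P5: {C1, C5}
No 2 sites suffice: every size-2 union leaves at least one demand point uncovered.
But {P1, P3, P5} covers everything, so the minimum is 3.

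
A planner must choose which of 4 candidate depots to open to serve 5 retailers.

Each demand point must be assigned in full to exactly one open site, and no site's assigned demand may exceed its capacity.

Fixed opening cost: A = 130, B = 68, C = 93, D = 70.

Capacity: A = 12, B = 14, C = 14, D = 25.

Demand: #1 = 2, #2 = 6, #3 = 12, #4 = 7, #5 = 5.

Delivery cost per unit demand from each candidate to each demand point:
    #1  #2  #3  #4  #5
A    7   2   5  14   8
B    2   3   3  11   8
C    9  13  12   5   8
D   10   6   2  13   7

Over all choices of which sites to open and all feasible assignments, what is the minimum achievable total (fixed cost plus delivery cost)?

Open {B, D}; cheapest assignment that respects the capacities:
  B (cap 14, load 8): #1, #2 — cost 2×2 + 6×3 = 22
  D (cap 25, load 24): #3, #4, #5 — cost 12×2 + 7×13 + 5×7 = 150
  Shipping 172, fixed 138 → total 310.
  Any other capacity-feasible assignment to {B, D} ships for at least 172.
Compare {C, D}: its best feasible assignment gives total 311.
Compare {B, C, D}: its best feasible assignment gives total 347.
Every other set of open sites that can feasibly serve all demand totals ≥ 311 even under its best assignment. Minimum: 310.

310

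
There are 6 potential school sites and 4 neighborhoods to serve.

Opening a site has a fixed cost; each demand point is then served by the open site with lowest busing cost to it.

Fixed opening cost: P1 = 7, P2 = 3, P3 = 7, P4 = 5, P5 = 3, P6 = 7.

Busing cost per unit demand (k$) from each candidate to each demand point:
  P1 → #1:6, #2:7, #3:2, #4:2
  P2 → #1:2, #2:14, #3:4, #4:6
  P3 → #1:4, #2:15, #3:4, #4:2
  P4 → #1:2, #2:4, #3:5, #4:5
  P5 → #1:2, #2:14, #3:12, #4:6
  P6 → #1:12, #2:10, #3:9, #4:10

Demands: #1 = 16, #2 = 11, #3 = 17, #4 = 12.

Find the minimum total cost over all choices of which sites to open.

146

Open {P1, P4}: assign each demand point to its cheapest open site.
  #1→P4 16×2=32, #2→P4 11×4=44, #3→P1 17×2=34, #4→P1 12×2=24
  busing cost 134, fixed 12 → total 146.
Compare {P1, P2, P4}: busing cost 134 + fixed 15 = 149.
Compare {P1, P4, P5}: busing cost 134 + fixed 15 = 149.
Compare {P1, P2, P4, P5}: busing cost 134 + fixed 18 = 152.
All other subsets cost ≥ 149. Minimum total cost: 146.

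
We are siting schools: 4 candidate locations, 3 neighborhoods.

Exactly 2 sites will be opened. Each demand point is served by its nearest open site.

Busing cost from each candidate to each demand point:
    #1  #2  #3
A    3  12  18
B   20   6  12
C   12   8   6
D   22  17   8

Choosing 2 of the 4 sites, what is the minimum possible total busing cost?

Open {A, C}.
  #1→A 3, #2→C 8, #3→C 6  ⇒ total 17.
Compare {A, B}: total 21.
Compare {A, D}: total 23.
No size-2 selection does better; minimum is 17.

17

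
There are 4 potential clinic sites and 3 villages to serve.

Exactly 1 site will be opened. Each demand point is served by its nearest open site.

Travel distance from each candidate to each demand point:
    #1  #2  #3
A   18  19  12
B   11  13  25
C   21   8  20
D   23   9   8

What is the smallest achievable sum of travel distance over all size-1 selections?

Open {D}.
  #1→D 23, #2→D 9, #3→D 8  ⇒ total 40.
Compare {A}: total 49.
Compare {B}: total 49.
No size-1 selection does better; minimum is 40.

40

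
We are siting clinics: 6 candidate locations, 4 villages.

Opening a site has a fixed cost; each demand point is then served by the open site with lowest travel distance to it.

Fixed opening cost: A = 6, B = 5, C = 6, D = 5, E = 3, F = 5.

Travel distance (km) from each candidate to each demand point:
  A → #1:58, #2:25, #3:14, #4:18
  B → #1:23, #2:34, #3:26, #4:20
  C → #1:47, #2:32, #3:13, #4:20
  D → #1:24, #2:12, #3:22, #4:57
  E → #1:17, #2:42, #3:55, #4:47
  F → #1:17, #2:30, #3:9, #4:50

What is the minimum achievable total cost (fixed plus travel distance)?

72

Open {A, D, F}: assign each demand point to its cheapest open site.
  #1→F 17, #2→D 12, #3→F 9, #4→A 18
  travel distance 56, fixed 16 → total 72.
Compare {B, D, F}: travel distance 58 + fixed 15 = 73.
Compare {C, D, F}: travel distance 58 + fixed 16 = 74.
Compare {A, D, E}: travel distance 61 + fixed 14 = 75.
All other subsets cost ≥ 73. Minimum total cost: 72.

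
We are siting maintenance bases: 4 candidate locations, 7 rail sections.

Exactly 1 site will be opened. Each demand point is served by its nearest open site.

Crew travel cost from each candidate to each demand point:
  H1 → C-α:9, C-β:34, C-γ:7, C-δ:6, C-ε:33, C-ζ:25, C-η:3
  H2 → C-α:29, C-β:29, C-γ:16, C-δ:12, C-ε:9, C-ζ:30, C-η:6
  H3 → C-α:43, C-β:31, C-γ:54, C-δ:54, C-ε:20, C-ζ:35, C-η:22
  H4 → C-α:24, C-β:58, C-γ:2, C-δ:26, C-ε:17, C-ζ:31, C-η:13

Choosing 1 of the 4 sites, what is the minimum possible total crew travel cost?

117

Open {H1}.
  C-α→H1 9, C-β→H1 34, C-γ→H1 7, C-δ→H1 6, C-ε→H1 33, C-ζ→H1 25, C-η→H1 3  ⇒ total 117.
Compare {H2}: total 131.
Compare {H4}: total 171.
No size-1 selection does better; minimum is 117.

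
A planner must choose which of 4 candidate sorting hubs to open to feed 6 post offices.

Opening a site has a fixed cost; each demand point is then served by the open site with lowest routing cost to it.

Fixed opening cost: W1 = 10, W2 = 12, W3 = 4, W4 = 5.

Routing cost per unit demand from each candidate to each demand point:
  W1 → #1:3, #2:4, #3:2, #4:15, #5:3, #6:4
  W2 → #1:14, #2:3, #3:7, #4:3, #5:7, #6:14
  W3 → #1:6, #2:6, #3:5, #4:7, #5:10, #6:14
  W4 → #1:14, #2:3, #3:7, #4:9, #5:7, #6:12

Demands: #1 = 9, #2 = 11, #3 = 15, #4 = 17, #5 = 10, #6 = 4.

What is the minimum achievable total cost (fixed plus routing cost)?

209

Open {W1, W2}: assign each demand point to its cheapest open site.
  #1→W1 9×3=27, #2→W2 11×3=33, #3→W1 15×2=30, #4→W2 17×3=51, #5→W1 10×3=30, #6→W1 4×4=16
  routing cost 187, fixed 22 → total 209.
Compare {W1, W2, W3}: routing cost 187 + fixed 26 = 213.
Compare {W1, W2, W4}: routing cost 187 + fixed 27 = 214.
Compare {W1, W2, W3, W4}: routing cost 187 + fixed 31 = 218.
All other subsets cost ≥ 213. Minimum total cost: 209.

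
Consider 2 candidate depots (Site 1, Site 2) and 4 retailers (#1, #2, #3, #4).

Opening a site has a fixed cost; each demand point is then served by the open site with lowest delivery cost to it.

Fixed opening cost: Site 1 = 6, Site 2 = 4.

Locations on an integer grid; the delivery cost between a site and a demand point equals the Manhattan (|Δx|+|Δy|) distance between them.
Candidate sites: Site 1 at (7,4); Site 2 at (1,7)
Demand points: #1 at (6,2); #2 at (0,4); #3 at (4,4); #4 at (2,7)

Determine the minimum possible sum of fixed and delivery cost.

Open {Site 1, Site 2}: assign each demand point to its cheapest open site.
  #1→Site 1 3, #2→Site 2 4, #3→Site 1 3, #4→Site 2 1
  delivery cost 11, fixed 10 → total 21.
Compare {Site 2}: delivery cost 21 + fixed 4 = 25.
Compare {Site 1}: delivery cost 21 + fixed 6 = 27.

21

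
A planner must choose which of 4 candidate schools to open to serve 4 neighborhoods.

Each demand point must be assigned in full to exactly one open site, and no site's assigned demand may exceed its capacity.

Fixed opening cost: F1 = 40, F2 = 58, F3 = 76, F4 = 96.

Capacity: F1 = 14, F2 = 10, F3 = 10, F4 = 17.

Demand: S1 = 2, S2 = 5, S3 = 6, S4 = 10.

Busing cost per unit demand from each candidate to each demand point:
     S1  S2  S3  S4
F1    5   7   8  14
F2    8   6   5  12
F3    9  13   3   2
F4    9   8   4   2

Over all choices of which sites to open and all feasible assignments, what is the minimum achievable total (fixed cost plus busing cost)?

Open {F1, F4}; cheapest assignment that respects the capacities:
  F1 (cap 14, load 7): S1, S2 — cost 2×5 + 5×7 = 45
  F4 (cap 17, load 16): S3, S4 — cost 6×4 + 10×2 = 44
  Shipping 89, fixed 136 → total 225.
  Any other capacity-feasible assignment to {F1, F4} ships for at least 89.
Compare {F1, F3}: its best feasible assignment gives total 229.
Compare {F2, F4}: its best feasible assignment gives total 244.
Every other set of open sites that can feasibly serve all demand totals ≥ 229 even under its best assignment. Minimum: 225.

225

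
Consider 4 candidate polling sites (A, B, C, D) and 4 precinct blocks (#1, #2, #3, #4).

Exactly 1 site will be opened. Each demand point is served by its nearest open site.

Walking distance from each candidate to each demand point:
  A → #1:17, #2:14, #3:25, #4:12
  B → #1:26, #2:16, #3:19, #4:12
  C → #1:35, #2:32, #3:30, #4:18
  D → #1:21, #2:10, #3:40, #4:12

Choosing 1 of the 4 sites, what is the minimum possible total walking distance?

68

Open {A}.
  #1→A 17, #2→A 14, #3→A 25, #4→A 12  ⇒ total 68.
Compare {B}: total 73.
Compare {D}: total 83.
No size-1 selection does better; minimum is 68.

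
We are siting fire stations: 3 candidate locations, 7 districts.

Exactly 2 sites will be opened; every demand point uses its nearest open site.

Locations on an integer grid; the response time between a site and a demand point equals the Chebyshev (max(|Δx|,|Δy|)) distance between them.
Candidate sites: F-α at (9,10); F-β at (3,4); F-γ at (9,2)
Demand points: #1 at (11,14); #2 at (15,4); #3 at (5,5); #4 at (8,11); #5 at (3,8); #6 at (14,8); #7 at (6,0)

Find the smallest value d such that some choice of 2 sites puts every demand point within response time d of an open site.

6

Open {F-α, F-β}.
  Farthest demand point is #2 at response time 6 (to F-α); all others are ≤ 6.
With {F-α, F-γ} the worst case is 6.
With {F-β, F-γ} the worst case is 10.
No size-2 selection achieves below 6.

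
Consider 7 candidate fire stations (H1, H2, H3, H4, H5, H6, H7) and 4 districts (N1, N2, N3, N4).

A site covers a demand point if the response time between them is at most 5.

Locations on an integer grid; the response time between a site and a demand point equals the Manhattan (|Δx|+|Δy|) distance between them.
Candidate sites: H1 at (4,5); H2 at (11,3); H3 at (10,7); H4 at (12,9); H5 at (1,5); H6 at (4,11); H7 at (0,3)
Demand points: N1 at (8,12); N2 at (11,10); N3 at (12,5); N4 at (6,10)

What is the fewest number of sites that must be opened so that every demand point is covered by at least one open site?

2

Coverage sets (demand points within 5 of each site):
  H1: {}
  H2: {N3}
  H3: {N2, N3}
  H4: {N2, N3}
  H5: {}
  H6: {N1, N4}
  H7: {}
No single site covers all 4 demand points.
But {H3, H6} covers everything, so the minimum is 2.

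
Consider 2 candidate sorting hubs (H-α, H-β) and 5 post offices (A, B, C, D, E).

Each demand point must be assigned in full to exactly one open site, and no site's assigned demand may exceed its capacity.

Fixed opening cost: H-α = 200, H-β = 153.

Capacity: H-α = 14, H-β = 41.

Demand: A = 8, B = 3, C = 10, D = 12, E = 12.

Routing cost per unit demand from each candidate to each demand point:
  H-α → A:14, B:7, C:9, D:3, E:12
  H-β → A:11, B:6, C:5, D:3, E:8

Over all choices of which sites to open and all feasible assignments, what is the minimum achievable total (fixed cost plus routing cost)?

Open {H-α, H-β}; cheapest assignment that respects the capacities:
  H-α (cap 14, load 12): D — cost 12×3 = 36
  H-β (cap 41, load 33): A, B, C, E — cost 8×11 + 3×6 + 10×5 + 12×8 = 252
  Shipping 288, fixed 353 → total 641.
  Any other capacity-feasible assignment to {H-α, H-β} ships for at least 288.
Total demand is 45 and no other set of sites has combined capacity ≥ 45, so {H-α, H-β} is the only feasible choice of open sites. Minimum: 641.

641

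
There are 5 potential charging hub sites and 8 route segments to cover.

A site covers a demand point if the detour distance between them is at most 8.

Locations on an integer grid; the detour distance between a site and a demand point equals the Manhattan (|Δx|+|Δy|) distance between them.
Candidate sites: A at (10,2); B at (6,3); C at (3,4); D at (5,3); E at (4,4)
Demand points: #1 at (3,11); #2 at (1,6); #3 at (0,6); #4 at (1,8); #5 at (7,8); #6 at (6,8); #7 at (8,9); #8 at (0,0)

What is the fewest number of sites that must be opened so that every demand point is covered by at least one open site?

2

Coverage sets (demand points within 8 of each site):
  A: {}
  B: {#2, #5, #6, #7}
  C: {#1, #2, #3, #4, #5, #6, #8}
  D: {#2, #3, #5, #6, #8}
  E: {#1, #2, #3, #4, #5, #6, #8}
No single site covers all 8 demand points.
But {B, C} covers everything, so the minimum is 2.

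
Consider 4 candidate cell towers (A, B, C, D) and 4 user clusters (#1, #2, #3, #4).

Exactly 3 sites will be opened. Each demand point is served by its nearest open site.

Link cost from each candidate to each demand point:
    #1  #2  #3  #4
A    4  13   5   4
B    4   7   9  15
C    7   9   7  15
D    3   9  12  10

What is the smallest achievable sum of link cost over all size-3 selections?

Open {A, B, D}.
  #1→D 3, #2→B 7, #3→A 5, #4→A 4  ⇒ total 19.
Compare {A, B, C}: total 20.
Compare {A, C, D}: total 21.
No size-3 selection does better; minimum is 19.

19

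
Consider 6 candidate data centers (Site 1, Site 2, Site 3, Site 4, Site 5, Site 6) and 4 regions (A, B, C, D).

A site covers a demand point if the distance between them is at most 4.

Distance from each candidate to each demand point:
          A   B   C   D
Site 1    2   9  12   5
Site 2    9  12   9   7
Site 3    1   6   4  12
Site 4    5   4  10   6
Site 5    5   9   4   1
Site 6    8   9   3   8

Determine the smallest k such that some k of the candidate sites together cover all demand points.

3

Coverage sets (demand points within 4 of each site):
  Site 1: {A}
  Site 2: {}
  Site 3: {A, C}
  Site 4: {B}
  Site 5: {C, D}
  Site 6: {C}
No 2 sites suffice: every size-2 union leaves at least one demand point uncovered.
But {Site 1, Site 4, Site 5} covers everything, so the minimum is 3.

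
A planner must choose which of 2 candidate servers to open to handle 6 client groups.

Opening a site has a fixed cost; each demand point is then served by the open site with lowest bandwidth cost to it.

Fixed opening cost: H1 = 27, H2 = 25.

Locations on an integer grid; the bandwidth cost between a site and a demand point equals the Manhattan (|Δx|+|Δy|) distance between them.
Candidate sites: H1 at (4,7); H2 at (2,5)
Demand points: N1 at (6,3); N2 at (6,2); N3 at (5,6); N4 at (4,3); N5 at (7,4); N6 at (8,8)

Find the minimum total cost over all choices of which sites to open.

Open {H1}: assign each demand point to its cheapest open site.
  N1→H1 6, N2→H1 7, N3→H1 2, N4→H1 4, N5→H1 6, N6→H1 5
  bandwidth cost 30, fixed 27 → total 57.
Compare {H2}: bandwidth cost 36 + fixed 25 = 61.
Compare {H1, H2}: bandwidth cost 30 + fixed 52 = 82.

57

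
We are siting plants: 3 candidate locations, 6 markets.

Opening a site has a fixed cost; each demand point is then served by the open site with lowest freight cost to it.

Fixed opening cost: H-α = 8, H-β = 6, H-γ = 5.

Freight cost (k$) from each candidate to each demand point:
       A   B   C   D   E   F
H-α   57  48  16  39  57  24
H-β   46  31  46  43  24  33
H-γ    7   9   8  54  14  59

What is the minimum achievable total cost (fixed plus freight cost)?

Open {H-α, H-γ}: assign each demand point to its cheapest open site.
  A→H-γ 7, B→H-γ 9, C→H-γ 8, D→H-α 39, E→H-γ 14, F→H-α 24
  freight cost 101, fixed 13 → total 114.
Compare {H-α, H-β, H-γ}: freight cost 101 + fixed 19 = 120.
Compare {H-β, H-γ}: freight cost 114 + fixed 11 = 125.
Compare {H-γ}: freight cost 151 + fixed 5 = 156.
All other subsets cost ≥ 120. Minimum total cost: 114.

114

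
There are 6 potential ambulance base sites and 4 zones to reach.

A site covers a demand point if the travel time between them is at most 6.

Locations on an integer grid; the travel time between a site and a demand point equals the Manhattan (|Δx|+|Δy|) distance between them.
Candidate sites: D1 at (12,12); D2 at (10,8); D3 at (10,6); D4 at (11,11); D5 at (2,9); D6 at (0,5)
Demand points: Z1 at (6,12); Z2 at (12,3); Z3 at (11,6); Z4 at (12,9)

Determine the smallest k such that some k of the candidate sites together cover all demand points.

2

Coverage sets (demand points within 6 of each site):
  D1: {Z1, Z4}
  D2: {Z3, Z4}
  D3: {Z2, Z3, Z4}
  D4: {Z1, Z3, Z4}
  D5: {}
  D6: {}
No single site covers all 4 demand points.
But {D1, D3} covers everything, so the minimum is 2.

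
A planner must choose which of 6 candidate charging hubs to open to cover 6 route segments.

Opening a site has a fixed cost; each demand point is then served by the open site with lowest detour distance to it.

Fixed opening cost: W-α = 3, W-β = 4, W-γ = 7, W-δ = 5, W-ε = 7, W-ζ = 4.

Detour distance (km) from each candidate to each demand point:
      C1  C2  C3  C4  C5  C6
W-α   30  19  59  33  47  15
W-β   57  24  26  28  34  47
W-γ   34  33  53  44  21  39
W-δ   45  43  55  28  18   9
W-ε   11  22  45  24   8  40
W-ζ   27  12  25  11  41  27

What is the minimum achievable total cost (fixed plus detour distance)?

Open {W-δ, W-ε, W-ζ}: assign each demand point to its cheapest open site.
  C1→W-ε 11, C2→W-ζ 12, C3→W-ζ 25, C4→W-ζ 11, C5→W-ε 8, C6→W-δ 9
  detour distance 76, fixed 16 → total 92.
Compare {W-α, W-δ, W-ε, W-ζ}: detour distance 76 + fixed 19 = 95.
Compare {W-α, W-ε, W-ζ}: detour distance 82 + fixed 14 = 96.
Compare {W-β, W-δ, W-ε, W-ζ}: detour distance 76 + fixed 20 = 96.
All other subsets cost ≥ 95. Minimum total cost: 92.

92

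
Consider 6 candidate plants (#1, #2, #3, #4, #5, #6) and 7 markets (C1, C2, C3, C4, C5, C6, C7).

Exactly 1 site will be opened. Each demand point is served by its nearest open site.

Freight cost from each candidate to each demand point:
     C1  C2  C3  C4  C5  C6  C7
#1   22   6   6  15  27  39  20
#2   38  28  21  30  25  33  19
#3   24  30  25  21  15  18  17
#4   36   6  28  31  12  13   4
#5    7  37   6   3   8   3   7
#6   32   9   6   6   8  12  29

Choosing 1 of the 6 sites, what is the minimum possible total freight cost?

Open {#5}.
  C1→#5 7, C2→#5 37, C3→#5 6, C4→#5 3, C5→#5 8, C6→#5 3, C7→#5 7  ⇒ total 71.
Compare {#6}: total 102.
Compare {#4}: total 130.
No size-1 selection does better; minimum is 71.

71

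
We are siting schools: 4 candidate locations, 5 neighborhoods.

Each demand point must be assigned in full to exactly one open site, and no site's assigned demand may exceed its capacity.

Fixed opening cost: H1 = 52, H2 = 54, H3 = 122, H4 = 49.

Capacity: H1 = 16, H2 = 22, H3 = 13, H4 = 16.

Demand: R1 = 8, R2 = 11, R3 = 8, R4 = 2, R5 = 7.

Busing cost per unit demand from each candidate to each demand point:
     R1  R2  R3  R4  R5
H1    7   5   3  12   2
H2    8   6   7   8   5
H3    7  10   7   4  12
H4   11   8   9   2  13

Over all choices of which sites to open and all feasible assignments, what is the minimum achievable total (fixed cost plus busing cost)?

290

Open {H1, H2}; cheapest assignment that respects the capacities:
  H1 (cap 16, load 15): R3, R5 — cost 8×3 + 7×2 = 38
  H2 (cap 22, load 21): R1, R2, R4 — cost 8×8 + 11×6 + 2×8 = 146
  Shipping 184, fixed 106 → total 290.
  Any other capacity-feasible assignment to {H1, H2} ships for at least 184.
Compare {H1, H2, H4}: its best feasible assignment gives total 327.
Compare {H2, H4}: its best feasible assignment gives total 380.
Every other set of open sites that can feasibly serve all demand totals ≥ 327 even under its best assignment. Minimum: 290.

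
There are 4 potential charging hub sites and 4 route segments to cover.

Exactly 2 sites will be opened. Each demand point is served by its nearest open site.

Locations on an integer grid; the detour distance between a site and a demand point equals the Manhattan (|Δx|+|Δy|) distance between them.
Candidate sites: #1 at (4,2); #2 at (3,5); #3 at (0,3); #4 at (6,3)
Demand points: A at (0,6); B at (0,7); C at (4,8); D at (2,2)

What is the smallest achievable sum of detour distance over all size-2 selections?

Open {#2, #3}.
  A→#3 3, B→#3 4, C→#2 4, D→#3 3  ⇒ total 14.
Compare {#1, #2}: total 15.
Compare {#1, #3}: total 15.
No size-2 selection does better; minimum is 14.

14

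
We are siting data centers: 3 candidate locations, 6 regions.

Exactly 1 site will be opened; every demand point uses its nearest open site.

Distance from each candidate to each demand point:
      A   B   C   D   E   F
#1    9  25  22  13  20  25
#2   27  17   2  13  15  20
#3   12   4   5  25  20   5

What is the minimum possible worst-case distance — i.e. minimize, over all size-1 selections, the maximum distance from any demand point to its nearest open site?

Open {#1}.
  Farthest demand point is B at distance 25 (to #1); all others are ≤ 25.
With {#3} the worst case is 25.
With {#2} the worst case is 27.
No size-1 selection achieves below 25.

25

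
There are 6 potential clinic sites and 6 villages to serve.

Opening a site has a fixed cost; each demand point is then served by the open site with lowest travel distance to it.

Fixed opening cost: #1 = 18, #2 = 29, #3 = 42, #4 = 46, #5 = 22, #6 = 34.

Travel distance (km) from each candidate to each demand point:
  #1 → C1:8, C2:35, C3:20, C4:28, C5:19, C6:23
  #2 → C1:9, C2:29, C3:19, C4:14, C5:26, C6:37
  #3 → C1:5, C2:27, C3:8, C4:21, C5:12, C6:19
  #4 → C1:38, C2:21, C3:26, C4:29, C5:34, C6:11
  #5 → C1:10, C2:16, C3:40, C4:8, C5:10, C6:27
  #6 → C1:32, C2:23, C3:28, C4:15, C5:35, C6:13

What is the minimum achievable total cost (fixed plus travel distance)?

125

Open {#1, #5}: assign each demand point to its cheapest open site.
  C1→#1 8, C2→#5 16, C3→#1 20, C4→#5 8, C5→#5 10, C6→#1 23
  travel distance 85, fixed 40 → total 125.
Compare {#3, #5}: travel distance 66 + fixed 64 = 130.
Compare {#5}: travel distance 111 + fixed 22 = 133.
Compare {#3}: travel distance 92 + fixed 42 = 134.
All other subsets cost ≥ 130. Minimum total cost: 125.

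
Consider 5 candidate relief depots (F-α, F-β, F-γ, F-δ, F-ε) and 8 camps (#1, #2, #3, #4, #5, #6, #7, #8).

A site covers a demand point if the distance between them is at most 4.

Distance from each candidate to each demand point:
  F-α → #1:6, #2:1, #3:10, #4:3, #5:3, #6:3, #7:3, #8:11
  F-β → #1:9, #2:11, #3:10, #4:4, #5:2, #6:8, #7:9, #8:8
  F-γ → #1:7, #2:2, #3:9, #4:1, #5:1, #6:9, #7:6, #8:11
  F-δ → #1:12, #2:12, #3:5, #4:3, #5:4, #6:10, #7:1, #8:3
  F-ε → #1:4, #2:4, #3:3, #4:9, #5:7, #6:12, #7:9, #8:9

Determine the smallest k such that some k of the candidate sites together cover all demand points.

3

Coverage sets (demand points within 4 of each site):
  F-α: {#2, #4, #5, #6, #7}
  F-β: {#4, #5}
  F-γ: {#2, #4, #5}
  F-δ: {#4, #5, #7, #8}
  F-ε: {#1, #2, #3}
No 2 sites suffice: every size-2 union leaves at least one demand point uncovered.
But {F-α, F-δ, F-ε} covers everything, so the minimum is 3.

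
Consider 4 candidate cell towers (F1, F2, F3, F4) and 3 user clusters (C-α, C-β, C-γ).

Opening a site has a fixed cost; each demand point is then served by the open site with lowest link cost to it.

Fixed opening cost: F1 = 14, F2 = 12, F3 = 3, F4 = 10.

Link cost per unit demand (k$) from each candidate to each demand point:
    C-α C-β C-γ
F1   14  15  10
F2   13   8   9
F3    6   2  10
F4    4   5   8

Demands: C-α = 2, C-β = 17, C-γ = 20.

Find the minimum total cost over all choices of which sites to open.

215

Open {F3, F4}: assign each demand point to its cheapest open site.
  C-α→F4 2×4=8, C-β→F3 17×2=34, C-γ→F4 20×8=160
  link cost 202, fixed 13 → total 215.
Compare {F2, F3, F4}: link cost 202 + fixed 25 = 227.
Compare {F1, F3, F4}: link cost 202 + fixed 27 = 229.
Compare {F2, F3}: link cost 226 + fixed 15 = 241.
All other subsets cost ≥ 227. Minimum total cost: 215.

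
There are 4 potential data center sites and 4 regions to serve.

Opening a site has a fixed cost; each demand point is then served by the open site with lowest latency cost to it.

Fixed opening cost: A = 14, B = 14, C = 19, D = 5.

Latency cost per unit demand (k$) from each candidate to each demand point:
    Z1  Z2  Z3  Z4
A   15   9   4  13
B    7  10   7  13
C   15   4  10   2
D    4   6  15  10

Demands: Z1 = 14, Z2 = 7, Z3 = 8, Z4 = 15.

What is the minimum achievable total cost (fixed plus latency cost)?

184

Open {A, C, D}: assign each demand point to its cheapest open site.
  Z1→D 14×4=56, Z2→C 7×4=28, Z3→A 8×4=32, Z4→C 15×2=30
  latency cost 146, fixed 38 → total 184.
Compare {A, B, C, D}: latency cost 146 + fixed 52 = 198.
Compare {B, C, D}: latency cost 170 + fixed 38 = 208.
Compare {C, D}: latency cost 194 + fixed 24 = 218.
All other subsets cost ≥ 198. Minimum total cost: 184.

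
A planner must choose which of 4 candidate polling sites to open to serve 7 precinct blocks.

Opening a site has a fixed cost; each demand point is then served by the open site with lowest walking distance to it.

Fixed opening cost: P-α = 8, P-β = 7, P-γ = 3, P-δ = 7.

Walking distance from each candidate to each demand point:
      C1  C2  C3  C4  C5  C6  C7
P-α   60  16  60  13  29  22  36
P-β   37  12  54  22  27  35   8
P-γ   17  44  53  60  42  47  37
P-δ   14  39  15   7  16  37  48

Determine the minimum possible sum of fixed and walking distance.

Open {P-α, P-β, P-δ}: assign each demand point to its cheapest open site.
  C1→P-δ 14, C2→P-β 12, C3→P-δ 15, C4→P-δ 7, C5→P-δ 16, C6→P-α 22, C7→P-β 8
  walking distance 94, fixed 22 → total 116.
Compare {P-α, P-β, P-γ, P-δ}: walking distance 94 + fixed 25 = 119.
Compare {P-β, P-δ}: walking distance 107 + fixed 14 = 121.
Compare {P-β, P-γ, P-δ}: walking distance 107 + fixed 17 = 124.
All other subsets cost ≥ 119. Minimum total cost: 116.

116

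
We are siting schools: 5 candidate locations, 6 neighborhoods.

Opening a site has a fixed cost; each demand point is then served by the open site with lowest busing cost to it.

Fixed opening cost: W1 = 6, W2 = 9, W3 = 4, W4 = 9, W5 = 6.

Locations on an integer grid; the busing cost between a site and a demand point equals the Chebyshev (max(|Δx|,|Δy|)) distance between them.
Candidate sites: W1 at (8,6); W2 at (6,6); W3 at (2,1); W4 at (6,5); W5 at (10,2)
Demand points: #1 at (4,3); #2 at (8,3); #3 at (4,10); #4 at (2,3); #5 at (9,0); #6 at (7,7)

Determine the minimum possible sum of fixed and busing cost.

Open {W1, W3}: assign each demand point to its cheapest open site.
  #1→W3 2, #2→W1 3, #3→W1 4, #4→W3 2, #5→W1 6, #6→W1 1
  busing cost 18, fixed 10 → total 28.
Compare {W4}: busing cost 20 + fixed 9 = 29.
Compare {W1, W3, W5}: busing cost 13 + fixed 16 = 29.
Compare {W1}: busing cost 24 + fixed 6 = 30.
All other subsets cost ≥ 29. Minimum total cost: 28.

28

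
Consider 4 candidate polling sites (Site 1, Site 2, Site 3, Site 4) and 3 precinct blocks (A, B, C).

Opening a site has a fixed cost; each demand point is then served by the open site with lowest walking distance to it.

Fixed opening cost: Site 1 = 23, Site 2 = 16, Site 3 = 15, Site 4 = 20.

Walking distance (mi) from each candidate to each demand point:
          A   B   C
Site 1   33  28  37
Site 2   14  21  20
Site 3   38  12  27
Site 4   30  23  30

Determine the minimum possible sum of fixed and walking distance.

71

Open {Site 2}: assign each demand point to its cheapest open site.
  A→Site 2 14, B→Site 2 21, C→Site 2 20
  walking distance 55, fixed 16 → total 71.
Compare {Site 2, Site 3}: walking distance 46 + fixed 31 = 77.
Compare {Site 2, Site 4}: walking distance 55 + fixed 36 = 91.
Compare {Site 3}: walking distance 77 + fixed 15 = 92.
All other subsets cost ≥ 77. Minimum total cost: 71.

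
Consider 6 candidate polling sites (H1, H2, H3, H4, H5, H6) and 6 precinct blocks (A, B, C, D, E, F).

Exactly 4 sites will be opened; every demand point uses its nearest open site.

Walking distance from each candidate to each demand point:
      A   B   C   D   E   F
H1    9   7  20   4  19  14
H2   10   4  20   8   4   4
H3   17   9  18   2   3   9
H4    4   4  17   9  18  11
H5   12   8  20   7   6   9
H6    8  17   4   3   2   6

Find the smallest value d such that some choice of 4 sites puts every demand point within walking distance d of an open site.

Open {H1, H2, H4, H6}.
  Farthest demand point is A at walking distance 4 (to H4); all others are ≤ 4.
With {H2, H3, H4, H6} the worst case is 4.
With {H2, H4, H5, H6} the worst case is 4.
No size-4 selection achieves below 4.

4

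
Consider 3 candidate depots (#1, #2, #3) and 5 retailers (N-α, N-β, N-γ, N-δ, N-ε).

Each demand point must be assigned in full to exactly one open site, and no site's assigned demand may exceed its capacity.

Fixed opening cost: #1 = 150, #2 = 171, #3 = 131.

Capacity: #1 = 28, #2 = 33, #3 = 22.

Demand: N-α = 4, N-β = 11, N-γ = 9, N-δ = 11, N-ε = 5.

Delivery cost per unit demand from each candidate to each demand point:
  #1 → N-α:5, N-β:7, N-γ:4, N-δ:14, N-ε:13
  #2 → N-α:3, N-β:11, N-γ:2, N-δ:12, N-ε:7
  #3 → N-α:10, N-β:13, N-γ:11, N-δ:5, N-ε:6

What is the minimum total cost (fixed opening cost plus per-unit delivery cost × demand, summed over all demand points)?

Open {#1, #3}; cheapest assignment that respects the capacities:
  #1 (cap 28, load 24): N-α, N-β, N-γ — cost 4×5 + 11×7 + 9×4 = 133
  #3 (cap 22, load 16): N-δ, N-ε — cost 11×5 + 5×6 = 85
  Shipping 218, fixed 281 → total 499.
  Any other capacity-feasible assignment to {#1, #3} ships for at least 218.
Compare {#2, #3}: its best feasible assignment gives total 538.
Compare {#1, #2}: its best feasible assignment gives total 595.
Every other set of open sites that can feasibly serve all demand totals ≥ 538 even under its best assignment. Minimum: 499.

499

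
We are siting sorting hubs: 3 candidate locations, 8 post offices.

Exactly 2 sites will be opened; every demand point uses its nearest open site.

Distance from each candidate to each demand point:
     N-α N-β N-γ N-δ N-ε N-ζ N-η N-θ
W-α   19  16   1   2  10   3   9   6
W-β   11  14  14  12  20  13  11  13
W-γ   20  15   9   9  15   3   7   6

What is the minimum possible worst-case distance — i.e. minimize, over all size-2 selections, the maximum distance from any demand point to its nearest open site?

14

Open {W-α, W-β}.
  Farthest demand point is N-β at distance 14 (to W-β); all others are ≤ 14.
With {W-β, W-γ} the worst case is 15.
With {W-α, W-γ} the worst case is 19.
No size-2 selection achieves below 14.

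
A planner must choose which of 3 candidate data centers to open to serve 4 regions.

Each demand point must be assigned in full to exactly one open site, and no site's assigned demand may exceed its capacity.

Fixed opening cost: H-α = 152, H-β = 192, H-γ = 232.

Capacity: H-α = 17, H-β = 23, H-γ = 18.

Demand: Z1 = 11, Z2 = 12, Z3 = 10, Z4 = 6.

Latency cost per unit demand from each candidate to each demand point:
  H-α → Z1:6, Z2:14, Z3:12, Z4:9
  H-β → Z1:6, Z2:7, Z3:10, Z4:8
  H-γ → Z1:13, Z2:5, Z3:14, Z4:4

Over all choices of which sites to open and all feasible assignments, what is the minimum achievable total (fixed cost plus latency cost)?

648

Open {H-α, H-β}; cheapest assignment that respects the capacities:
  H-α (cap 17, load 17): Z1, Z4 — cost 11×6 + 6×9 = 120
  H-β (cap 23, load 22): Z2, Z3 — cost 12×7 + 10×10 = 184
  Shipping 304, fixed 344 → total 648.
  Any other capacity-feasible assignment to {H-α, H-β} ships for at least 304.
Compare {H-β, H-γ}: its best feasible assignment gives total 674.
Compare {H-α, H-β, H-γ}: its best feasible assignment gives total 826.
Every other set of open sites that can feasibly serve all demand totals ≥ 674 even under its best assignment. Minimum: 648.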